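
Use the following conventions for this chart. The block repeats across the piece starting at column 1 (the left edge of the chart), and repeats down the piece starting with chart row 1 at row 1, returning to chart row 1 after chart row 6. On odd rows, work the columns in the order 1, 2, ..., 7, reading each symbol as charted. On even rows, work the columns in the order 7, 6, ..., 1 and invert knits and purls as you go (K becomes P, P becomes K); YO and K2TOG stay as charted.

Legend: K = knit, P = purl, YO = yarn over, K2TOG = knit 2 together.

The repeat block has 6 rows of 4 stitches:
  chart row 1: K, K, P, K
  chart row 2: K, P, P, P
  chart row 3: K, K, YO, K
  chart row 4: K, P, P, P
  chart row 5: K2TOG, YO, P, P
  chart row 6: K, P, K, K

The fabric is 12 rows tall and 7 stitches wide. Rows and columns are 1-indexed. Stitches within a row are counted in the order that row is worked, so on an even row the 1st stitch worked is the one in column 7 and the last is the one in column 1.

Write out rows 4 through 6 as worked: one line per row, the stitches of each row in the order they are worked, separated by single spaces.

Row 4: chart row 4, WS - tiled (columns 1-7): K P P P K P P; work from column 7 back to 1 with K<->P swapped.
Row 5: chart row 5, RS - tile across columns 1-7 and work as-is.
Row 6: chart row 6, WS - tiled (columns 1-7): K P K K K P K; work from column 7 back to 1 with K<->P swapped.

Result:
K K P K K K P
K2TOG YO P P K2TOG YO P
P K P P P K P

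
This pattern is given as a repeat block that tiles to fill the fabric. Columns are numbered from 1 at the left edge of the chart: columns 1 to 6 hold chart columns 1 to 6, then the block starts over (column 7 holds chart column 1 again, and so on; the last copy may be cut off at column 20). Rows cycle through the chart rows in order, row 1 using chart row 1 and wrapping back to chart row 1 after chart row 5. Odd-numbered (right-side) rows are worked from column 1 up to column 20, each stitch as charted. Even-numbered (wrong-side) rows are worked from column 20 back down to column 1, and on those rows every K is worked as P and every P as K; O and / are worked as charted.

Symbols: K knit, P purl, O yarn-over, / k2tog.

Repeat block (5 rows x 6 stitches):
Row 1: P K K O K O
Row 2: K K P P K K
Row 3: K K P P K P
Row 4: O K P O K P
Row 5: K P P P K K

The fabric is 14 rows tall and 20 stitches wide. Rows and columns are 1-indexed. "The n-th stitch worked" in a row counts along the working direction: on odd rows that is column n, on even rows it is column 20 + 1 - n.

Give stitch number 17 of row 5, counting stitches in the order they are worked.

Row 5 uses chart row ((5-1) mod 5)+1 = 5. Row 5 is odd, so RS.
Chart row 5 tiled across columns 1-20: K P P P K K K P P P K K K P P P K K K P
RS row: no reversal, no swap; stitch n worked = column n.
Stitch 17 in working order -> K

Result:
K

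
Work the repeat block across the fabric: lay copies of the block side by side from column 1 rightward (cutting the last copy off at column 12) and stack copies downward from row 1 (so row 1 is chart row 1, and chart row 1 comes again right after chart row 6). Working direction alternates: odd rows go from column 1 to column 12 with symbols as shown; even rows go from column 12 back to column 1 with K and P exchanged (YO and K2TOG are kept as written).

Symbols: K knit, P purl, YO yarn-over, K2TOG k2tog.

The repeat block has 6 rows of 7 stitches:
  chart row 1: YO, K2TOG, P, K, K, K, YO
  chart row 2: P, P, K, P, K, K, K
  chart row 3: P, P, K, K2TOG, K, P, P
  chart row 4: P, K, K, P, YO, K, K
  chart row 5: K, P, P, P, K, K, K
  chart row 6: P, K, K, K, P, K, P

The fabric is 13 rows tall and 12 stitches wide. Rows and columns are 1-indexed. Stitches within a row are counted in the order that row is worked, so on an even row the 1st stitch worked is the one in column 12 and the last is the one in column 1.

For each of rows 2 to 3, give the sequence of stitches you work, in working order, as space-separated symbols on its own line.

== ROWS AS WORKED ==
P K P K K P P P K P K K
P P K K2TOG K P P P P K K2TOG K

Derivation:
Row 2: chart row 2, WS - tiled (columns 1-12): P P K P K K K P P K P K; work from column 12 back to 1 with K<->P swapped.
Row 3: chart row 3, RS - tile across columns 1-12 and work as-is.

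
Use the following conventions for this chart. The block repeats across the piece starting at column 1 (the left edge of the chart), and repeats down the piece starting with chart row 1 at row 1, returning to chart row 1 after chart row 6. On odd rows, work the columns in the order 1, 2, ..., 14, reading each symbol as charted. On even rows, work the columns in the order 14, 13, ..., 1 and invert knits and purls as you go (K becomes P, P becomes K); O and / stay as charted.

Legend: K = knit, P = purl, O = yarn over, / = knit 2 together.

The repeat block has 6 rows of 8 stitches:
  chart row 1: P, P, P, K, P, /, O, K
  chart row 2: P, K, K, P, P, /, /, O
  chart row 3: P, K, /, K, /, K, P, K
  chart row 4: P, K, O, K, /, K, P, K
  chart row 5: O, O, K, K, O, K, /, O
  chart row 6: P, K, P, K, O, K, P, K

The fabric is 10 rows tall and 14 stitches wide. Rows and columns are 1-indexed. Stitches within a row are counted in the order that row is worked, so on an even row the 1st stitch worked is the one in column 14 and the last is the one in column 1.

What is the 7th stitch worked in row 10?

== STITCH ==
P

Derivation:
For row 10: chart row = ((10-1) mod 6) + 1 = 4; this is a WS (even) row.
Chart row 4 tiled across columns 1-14: P K O K / K P K P K O K / K
Wrong side: read the tiled row from column 14 down to 1 and exchange K with P (leave O, /).
Row 10 as worked: P / P O P K P K P / P O P K
The 7th stitch worked is P.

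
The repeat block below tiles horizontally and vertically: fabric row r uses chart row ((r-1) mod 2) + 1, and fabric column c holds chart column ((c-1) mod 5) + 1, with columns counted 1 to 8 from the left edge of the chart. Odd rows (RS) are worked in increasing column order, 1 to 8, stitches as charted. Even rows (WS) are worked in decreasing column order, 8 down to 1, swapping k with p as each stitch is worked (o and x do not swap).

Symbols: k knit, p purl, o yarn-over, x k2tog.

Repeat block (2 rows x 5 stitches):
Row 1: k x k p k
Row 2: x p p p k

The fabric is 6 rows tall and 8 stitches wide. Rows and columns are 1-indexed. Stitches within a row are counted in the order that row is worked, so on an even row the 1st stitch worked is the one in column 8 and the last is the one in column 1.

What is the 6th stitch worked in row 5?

Row 5 uses chart row ((5-1) mod 2)+1 = 1. Row 5 is odd, so RS.
Chart row 1 tiled across columns 1-8: k x k p k k x k
RS: work column 1 to column 8, symbols as charted — the tiled row is the row as worked.
Stitch 6 in working order -> k

Result:
k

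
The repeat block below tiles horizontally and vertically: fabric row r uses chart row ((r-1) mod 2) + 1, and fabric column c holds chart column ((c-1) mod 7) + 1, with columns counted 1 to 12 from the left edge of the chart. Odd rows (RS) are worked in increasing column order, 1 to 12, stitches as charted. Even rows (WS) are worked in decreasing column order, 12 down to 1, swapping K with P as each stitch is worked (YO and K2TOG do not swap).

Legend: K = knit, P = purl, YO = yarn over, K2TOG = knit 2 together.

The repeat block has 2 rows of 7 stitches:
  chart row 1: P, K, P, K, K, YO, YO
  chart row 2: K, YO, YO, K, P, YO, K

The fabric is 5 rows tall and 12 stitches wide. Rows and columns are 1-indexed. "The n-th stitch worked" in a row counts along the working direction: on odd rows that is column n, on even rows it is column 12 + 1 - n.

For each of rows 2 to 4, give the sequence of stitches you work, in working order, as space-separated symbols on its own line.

Rows as worked:
K P YO YO P P YO K P YO YO P
P K P K K YO YO P K P K K
K P YO YO P P YO K P YO YO P

Derivation:
Row 2: chart row 2, WS - tiled (columns 1-12): K YO YO K P YO K K YO YO K P; work from column 12 back to 1 with K<->P swapped.
Row 3: chart row 1, RS - tile across columns 1-12 and work as-is.
Row 4: chart row 2, WS - tiled (columns 1-12): K YO YO K P YO K K YO YO K P; work from column 12 back to 1 with K<->P swapped.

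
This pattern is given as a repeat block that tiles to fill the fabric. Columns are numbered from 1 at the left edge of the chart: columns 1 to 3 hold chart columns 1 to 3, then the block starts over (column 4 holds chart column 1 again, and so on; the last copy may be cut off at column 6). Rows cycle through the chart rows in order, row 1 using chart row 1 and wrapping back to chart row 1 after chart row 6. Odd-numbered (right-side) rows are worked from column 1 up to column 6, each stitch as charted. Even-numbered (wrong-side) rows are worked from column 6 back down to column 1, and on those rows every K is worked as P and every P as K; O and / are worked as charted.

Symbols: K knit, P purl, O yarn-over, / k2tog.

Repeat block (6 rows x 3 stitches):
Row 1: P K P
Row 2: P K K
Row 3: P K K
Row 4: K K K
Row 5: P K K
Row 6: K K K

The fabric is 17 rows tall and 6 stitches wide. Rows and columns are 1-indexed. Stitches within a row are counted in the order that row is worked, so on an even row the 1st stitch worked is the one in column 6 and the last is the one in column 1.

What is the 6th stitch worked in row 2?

Row 2 uses chart row ((2-1) mod 6)+1 = 2. Row 2 is even, so WS.
Chart row 2 tiled across columns 1-6: P K K P K K
Wrong side: read the tiled row from column 6 down to 1 and exchange K with P (leave O, /).
Row 2 as worked: P P K P P K
Counting 6 along the worked row gives K.

Stitch:
K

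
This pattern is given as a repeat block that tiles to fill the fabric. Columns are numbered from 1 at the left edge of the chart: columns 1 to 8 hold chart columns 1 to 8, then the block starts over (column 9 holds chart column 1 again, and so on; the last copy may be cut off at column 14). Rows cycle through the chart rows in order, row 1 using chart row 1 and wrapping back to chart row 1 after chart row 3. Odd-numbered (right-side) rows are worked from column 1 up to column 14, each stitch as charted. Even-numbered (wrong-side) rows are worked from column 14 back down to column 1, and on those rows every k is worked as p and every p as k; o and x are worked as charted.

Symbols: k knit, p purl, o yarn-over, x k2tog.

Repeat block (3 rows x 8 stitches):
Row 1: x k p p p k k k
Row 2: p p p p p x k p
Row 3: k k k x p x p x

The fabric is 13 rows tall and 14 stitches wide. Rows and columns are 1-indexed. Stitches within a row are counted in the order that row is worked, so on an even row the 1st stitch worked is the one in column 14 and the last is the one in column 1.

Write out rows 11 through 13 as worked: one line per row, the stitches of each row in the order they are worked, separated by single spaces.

Rows as worked:
p p p p p x k p p p p p p x
x k x p p p x k x k x p p p
x k p p p k k k x k p p p k

Derivation:
Row 11: chart row 2, RS - tile across columns 1-14 and work as-is.
Row 12: chart row 3, WS - tiled (columns 1-14): k k k x p x p x k k k x p x; work from column 14 back to 1 with k<->p swapped.
Row 13: chart row 1, RS - tile across columns 1-14 and work as-is.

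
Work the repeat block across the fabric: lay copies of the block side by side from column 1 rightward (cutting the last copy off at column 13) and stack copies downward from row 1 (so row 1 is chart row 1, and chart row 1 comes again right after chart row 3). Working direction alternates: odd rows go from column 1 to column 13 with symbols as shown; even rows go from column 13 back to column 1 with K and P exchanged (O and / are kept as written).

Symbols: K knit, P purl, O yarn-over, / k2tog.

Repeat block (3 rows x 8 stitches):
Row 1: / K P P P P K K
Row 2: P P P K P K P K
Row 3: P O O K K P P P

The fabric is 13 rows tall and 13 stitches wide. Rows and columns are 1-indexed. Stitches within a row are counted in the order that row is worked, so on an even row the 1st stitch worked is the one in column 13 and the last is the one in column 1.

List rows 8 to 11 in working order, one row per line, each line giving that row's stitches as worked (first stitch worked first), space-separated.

Row 8: chart row 2, WS - tiled (columns 1-13): P P P K P K P K P P P K P; work from column 13 back to 1 with K<->P swapped.
Row 9: chart row 3, RS - tile across columns 1-13 and work as-is.
Row 10: chart row 1, WS - tiled (columns 1-13): / K P P P P K K / K P P P; work from column 13 back to 1 with K<->P swapped.
Row 11: chart row 2, RS - tile across columns 1-13 and work as-is.

Result:
K P K K K P K P K P K K K
P O O K K P P P P O O K K
K K K P / P P K K K K P /
P P P K P K P K P P P K P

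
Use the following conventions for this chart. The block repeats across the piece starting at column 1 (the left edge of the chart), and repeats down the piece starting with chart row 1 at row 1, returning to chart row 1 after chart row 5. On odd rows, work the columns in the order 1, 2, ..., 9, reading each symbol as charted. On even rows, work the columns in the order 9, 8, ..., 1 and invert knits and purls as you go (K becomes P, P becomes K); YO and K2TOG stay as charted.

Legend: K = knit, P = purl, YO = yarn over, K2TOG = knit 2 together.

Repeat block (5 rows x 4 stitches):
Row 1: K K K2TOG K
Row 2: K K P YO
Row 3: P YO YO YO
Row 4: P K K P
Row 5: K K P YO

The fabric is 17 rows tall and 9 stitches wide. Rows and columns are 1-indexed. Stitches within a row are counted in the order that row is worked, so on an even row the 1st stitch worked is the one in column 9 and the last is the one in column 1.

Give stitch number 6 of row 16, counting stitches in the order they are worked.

Result:
P

Derivation:
Row 16: (16-1) mod 5 = 0, so use chart row 1. Even row -> WS.
Chart row 1 tiled across columns 1-9: K K K2TOG K K K K2TOG K K
Wrong side: read the tiled row from column 9 down to 1 and exchange K with P (leave YO, K2TOG).
Row 16 as worked: P P K2TOG P P P K2TOG P P
Counting 6 along the worked row gives P.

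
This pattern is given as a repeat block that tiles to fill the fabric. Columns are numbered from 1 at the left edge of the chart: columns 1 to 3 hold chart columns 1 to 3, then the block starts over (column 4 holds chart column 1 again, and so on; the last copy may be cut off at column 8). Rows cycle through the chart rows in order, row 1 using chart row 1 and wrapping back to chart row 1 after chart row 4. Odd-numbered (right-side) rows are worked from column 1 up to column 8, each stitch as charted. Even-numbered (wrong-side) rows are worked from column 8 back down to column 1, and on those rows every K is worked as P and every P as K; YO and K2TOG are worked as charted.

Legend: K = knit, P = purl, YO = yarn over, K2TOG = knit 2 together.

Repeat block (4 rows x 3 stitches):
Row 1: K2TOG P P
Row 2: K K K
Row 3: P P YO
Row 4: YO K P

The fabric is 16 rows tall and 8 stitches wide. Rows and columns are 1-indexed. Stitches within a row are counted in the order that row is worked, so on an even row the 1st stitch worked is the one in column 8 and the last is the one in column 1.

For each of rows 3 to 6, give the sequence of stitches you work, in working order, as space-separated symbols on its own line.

Row 3: chart row 3, RS - tile across columns 1-8 and work as-is.
Row 4: chart row 4, WS - tiled (columns 1-8): YO K P YO K P YO K; work from column 8 back to 1 with K<->P swapped.
Row 5: chart row 1, RS - tile across columns 1-8 and work as-is.
Row 6: chart row 2, WS - tiled (columns 1-8): K K K K K K K K; work from column 8 back to 1 with K<->P swapped.

== ROWS AS WORKED ==
P P YO P P YO P P
P YO K P YO K P YO
K2TOG P P K2TOG P P K2TOG P
P P P P P P P P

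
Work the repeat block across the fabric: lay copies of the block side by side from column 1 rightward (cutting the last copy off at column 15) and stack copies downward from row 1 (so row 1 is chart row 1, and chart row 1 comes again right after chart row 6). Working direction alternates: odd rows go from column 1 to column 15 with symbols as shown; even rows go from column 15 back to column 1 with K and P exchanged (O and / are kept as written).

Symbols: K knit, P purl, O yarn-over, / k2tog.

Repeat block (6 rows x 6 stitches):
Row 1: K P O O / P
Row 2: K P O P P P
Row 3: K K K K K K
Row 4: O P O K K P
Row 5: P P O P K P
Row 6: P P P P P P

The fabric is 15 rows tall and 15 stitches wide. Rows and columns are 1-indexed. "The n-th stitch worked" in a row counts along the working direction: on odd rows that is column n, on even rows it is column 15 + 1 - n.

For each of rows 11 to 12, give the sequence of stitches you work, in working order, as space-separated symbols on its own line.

Row 11: chart row 5, RS - tile across columns 1-15 and work as-is.
Row 12: chart row 6, WS - tiled (columns 1-15): P P P P P P P P P P P P P P P; work from column 15 back to 1 with K<->P swapped.

Result:
P P O P K P P P O P K P P P O
K K K K K K K K K K K K K K K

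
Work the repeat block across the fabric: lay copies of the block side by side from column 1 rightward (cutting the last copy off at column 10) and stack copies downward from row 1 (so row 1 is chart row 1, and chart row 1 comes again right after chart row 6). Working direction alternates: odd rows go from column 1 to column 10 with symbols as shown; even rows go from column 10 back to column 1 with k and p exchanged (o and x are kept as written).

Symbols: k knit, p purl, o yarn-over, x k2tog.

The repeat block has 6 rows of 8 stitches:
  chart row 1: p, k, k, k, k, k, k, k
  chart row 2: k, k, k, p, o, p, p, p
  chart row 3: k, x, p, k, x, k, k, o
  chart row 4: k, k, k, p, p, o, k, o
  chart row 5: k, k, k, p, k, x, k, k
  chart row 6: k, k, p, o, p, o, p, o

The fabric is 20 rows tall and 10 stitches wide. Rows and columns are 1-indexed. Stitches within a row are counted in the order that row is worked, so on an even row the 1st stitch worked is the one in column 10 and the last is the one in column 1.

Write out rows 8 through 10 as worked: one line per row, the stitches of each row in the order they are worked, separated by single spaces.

Result:
p p k k k o k p p p
k x p k x k k o k x
p p o p o k k p p p

Derivation:
Row 8: chart row 2, WS - tiled (columns 1-10): k k k p o p p p k k; work from column 10 back to 1 with k<->p swapped.
Row 9: chart row 3, RS - tile across columns 1-10 and work as-is.
Row 10: chart row 4, WS - tiled (columns 1-10): k k k p p o k o k k; work from column 10 back to 1 with k<->p swapped.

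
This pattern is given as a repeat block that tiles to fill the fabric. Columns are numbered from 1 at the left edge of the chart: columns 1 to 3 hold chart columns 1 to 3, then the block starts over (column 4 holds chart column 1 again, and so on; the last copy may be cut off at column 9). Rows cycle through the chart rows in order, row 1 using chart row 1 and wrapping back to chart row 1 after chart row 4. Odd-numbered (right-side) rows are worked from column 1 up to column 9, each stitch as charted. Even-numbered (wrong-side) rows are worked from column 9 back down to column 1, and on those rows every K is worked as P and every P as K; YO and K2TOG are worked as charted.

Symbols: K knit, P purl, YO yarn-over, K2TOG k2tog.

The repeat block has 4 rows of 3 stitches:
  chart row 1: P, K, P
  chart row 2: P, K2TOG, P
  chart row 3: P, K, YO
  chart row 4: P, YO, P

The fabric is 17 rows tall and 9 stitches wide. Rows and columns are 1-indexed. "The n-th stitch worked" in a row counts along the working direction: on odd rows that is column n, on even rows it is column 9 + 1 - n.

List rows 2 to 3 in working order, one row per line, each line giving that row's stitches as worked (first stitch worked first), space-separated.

Rows as worked:
K K2TOG K K K2TOG K K K2TOG K
P K YO P K YO P K YO

Derivation:
Row 2: chart row 2, WS - tiled (columns 1-9): P K2TOG P P K2TOG P P K2TOG P; work from column 9 back to 1 with K<->P swapped.
Row 3: chart row 3, RS - tile across columns 1-9 and work as-is.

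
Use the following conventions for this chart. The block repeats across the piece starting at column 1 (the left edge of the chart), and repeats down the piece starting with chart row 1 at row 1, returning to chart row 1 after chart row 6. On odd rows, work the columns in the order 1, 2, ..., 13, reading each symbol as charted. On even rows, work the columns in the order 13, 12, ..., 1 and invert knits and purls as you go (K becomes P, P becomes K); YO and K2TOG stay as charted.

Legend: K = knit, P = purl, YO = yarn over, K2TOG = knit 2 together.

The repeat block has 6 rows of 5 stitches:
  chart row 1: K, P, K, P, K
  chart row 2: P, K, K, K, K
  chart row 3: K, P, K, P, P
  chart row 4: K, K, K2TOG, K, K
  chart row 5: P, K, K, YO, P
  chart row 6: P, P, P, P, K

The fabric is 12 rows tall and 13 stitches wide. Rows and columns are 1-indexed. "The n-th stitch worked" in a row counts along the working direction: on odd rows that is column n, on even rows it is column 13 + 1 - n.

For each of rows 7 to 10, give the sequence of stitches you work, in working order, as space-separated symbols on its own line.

Result:
K P K P K K P K P K K P K
P P K P P P P K P P P P K
K P K P P K P K P P K P K
K2TOG P P P P K2TOG P P P P K2TOG P P

Derivation:
Row 7: chart row 1, RS - tile across columns 1-13 and work as-is.
Row 8: chart row 2, WS - tiled (columns 1-13): P K K K K P K K K K P K K; work from column 13 back to 1 with K<->P swapped.
Row 9: chart row 3, RS - tile across columns 1-13 and work as-is.
Row 10: chart row 4, WS - tiled (columns 1-13): K K K2TOG K K K K K2TOG K K K K K2TOG; work from column 13 back to 1 with K<->P swapped.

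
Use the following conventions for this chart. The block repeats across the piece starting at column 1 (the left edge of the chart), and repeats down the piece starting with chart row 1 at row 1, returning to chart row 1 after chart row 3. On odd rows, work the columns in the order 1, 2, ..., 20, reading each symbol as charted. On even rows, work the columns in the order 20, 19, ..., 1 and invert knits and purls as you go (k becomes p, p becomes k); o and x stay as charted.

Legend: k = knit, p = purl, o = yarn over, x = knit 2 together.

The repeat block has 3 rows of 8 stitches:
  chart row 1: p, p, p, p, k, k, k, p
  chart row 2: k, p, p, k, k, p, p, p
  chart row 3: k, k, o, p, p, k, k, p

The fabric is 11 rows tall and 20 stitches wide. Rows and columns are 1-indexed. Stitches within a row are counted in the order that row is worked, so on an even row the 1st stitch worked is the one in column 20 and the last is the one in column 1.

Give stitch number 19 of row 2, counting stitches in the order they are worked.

For row 2: chart row = ((2-1) mod 3) + 1 = 2; this is a WS (even) row.
Chart row 2 tiled across columns 1-20: k p p k k p p p k p p k k p p p k p p k
WS: work from column 20 back to column 1 (reverse the tiled row), swapping k<->p (o and x unchanged).
Row 2 as worked: p k k p k k k p p k k p k k k p p k k p
Counting 19 along the worked row gives k.

Stitch:
k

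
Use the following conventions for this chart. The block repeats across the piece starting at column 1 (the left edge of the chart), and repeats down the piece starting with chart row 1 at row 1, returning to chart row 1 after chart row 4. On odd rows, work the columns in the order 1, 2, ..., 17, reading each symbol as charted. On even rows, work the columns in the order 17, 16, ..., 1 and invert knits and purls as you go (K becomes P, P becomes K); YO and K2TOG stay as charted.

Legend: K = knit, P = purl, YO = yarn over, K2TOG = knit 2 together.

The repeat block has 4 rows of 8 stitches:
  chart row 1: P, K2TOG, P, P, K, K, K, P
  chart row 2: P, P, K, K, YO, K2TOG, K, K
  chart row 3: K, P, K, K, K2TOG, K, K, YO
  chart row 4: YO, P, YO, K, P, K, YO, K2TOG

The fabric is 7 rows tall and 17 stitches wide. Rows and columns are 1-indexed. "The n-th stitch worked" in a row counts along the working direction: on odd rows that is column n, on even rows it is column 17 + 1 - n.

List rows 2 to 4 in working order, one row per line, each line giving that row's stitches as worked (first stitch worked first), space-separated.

Row 2: chart row 2, WS - tiled (columns 1-17): P P K K YO K2TOG K K P P K K YO K2TOG K K P; work from column 17 back to 1 with K<->P swapped.
Row 3: chart row 3, RS - tile across columns 1-17 and work as-is.
Row 4: chart row 4, WS - tiled (columns 1-17): YO P YO K P K YO K2TOG YO P YO K P K YO K2TOG YO; work from column 17 back to 1 with K<->P swapped.

Result:
K P P K2TOG YO P P K K P P K2TOG YO P P K K
K P K K K2TOG K K YO K P K K K2TOG K K YO K
YO K2TOG YO P K P YO K YO K2TOG YO P K P YO K YO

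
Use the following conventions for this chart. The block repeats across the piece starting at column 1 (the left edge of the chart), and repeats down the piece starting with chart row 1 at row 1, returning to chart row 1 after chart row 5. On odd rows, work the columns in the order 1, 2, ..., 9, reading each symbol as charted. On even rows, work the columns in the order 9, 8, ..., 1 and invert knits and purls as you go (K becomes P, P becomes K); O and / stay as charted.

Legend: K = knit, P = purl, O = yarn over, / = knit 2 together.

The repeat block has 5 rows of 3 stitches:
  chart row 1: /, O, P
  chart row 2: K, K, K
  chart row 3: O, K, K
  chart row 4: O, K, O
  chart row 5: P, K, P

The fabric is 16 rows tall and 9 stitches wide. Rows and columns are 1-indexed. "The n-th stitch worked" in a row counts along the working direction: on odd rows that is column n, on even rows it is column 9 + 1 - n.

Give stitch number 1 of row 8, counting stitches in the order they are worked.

Row 8: (8-1) mod 5 = 2, so use chart row 3. Even row -> WS.
Chart row 3 tiled across columns 1-9: O K K O K K O K K
Wrong side: read the tiled row from column 9 down to 1 and exchange K with P (leave O, /).
Row 8 as worked: P P O P P O P P O
Counting 1 along the worked row gives P.

== STITCH ==
P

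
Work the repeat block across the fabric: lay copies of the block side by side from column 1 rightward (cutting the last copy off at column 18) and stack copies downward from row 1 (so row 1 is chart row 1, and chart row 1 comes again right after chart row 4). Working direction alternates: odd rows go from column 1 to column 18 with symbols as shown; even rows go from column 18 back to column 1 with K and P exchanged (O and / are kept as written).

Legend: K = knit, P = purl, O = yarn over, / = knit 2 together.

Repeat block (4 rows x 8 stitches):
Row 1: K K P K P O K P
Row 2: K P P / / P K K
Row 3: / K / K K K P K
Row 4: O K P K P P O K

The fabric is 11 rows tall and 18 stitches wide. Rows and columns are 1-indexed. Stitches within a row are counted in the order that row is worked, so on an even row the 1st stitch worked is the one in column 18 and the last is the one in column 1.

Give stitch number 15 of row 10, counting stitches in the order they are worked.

Stitch:
/

Derivation:
Row 10: (10-1) mod 4 = 1, so use chart row 2. Even row -> WS.
Chart row 2 tiled across columns 1-18: K P P / / P K K K P P / / P K K K P
WS row: flip the tiled sequence (start at column 18) and apply K<->P; O and / stay.
Row 10 as worked: K P P P K / / K K P P P K / / K K P
Stitch 15 in working order -> /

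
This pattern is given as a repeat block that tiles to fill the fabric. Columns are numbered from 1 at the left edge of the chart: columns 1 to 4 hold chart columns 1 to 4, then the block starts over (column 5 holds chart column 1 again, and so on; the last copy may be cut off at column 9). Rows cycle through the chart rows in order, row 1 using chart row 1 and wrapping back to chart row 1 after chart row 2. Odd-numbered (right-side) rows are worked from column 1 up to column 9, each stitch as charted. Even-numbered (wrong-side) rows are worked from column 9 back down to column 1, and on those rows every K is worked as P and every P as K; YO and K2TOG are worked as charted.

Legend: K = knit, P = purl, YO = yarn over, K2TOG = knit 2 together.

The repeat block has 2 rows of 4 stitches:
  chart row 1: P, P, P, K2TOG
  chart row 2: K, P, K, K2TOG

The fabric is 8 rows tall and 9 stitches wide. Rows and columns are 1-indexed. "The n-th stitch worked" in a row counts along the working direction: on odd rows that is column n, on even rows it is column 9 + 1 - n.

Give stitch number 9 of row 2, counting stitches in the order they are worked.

For row 2: chart row = ((2-1) mod 2) + 1 = 2; this is a WS (even) row.
Chart row 2 tiled across columns 1-9: K P K K2TOG K P K K2TOG K
Wrong side: read the tiled row from column 9 down to 1 and exchange K with P (leave YO, K2TOG).
Row 2 as worked: P K2TOG P K P K2TOG P K P
The 9th stitch worked is P.

== STITCH ==
P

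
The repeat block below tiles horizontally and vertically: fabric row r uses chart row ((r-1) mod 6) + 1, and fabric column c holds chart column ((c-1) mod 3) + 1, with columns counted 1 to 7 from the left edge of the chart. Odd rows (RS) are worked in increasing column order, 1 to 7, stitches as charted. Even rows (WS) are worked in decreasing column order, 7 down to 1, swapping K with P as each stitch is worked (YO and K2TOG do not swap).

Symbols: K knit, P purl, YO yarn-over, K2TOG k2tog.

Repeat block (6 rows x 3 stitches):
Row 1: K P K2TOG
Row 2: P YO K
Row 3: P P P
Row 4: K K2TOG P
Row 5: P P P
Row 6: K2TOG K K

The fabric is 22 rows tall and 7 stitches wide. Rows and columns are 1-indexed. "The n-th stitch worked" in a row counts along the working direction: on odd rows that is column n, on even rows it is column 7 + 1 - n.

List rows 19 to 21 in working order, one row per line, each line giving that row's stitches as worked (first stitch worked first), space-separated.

Row 19: chart row 1, RS - tile across columns 1-7 and work as-is.
Row 20: chart row 2, WS - tiled (columns 1-7): P YO K P YO K P; work from column 7 back to 1 with K<->P swapped.
Row 21: chart row 3, RS - tile across columns 1-7 and work as-is.

Result:
K P K2TOG K P K2TOG K
K P YO K P YO K
P P P P P P P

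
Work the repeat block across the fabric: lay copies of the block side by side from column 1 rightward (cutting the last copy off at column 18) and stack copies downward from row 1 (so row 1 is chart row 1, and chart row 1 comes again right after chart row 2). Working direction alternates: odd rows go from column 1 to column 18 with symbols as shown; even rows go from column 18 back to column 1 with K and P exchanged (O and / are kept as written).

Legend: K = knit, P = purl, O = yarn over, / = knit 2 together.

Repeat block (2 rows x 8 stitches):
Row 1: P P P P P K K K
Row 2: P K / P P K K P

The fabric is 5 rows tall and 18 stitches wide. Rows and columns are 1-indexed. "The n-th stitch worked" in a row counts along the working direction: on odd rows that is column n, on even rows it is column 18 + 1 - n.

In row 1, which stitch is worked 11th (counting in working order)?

Row 1: (1-1) mod 2 = 0, so use chart row 1. Odd row -> RS.
Chart row 1 tiled across columns 1-18: P P P P P K K K P P P P P K K K P P
RS: work column 1 to column 18, symbols as charted — the tiled row is the row as worked.
The 11th stitch worked is P.

Stitch:
P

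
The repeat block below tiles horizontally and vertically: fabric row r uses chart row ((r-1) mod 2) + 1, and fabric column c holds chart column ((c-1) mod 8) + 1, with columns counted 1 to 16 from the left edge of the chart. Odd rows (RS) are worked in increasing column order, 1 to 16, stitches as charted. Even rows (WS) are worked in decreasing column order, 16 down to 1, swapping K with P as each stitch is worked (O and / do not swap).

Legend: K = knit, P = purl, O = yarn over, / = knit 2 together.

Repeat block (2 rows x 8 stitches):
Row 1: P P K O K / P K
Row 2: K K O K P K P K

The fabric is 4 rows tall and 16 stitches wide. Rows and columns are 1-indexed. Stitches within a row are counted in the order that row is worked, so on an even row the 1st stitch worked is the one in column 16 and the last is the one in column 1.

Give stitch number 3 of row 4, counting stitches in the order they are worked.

Row 4 uses chart row ((4-1) mod 2)+1 = 2. Row 4 is even, so WS.
Chart row 2 tiled across columns 1-16: K K O K P K P K K K O K P K P K
WS: work from column 16 back to column 1 (reverse the tiled row), swapping K<->P (O and / unchanged).
Row 4 as worked: P K P K P O P P P K P K P O P P
Stitch 3 in working order -> P

== STITCH ==
P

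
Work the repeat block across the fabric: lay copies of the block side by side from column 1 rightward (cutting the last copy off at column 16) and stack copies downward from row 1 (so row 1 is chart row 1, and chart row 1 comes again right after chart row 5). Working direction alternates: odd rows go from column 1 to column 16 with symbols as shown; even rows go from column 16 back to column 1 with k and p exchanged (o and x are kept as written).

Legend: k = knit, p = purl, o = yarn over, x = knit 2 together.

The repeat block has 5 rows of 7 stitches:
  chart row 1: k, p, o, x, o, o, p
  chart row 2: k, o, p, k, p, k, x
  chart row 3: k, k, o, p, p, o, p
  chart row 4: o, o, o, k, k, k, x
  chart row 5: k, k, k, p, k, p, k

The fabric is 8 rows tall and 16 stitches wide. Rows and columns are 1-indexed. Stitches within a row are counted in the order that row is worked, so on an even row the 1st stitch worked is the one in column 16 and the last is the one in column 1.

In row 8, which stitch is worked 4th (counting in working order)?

Result:
o

Derivation:
Row 8: (8-1) mod 5 = 2, so use chart row 3. Even row -> WS.
Chart row 3 tiled across columns 1-16: k k o p p o p k k o p p o p k k
WS row: flip the tiled sequence (start at column 16) and apply k<->p; o and x stay.
Row 8 as worked: p p k o k k o p p k o k k o p p
Counting 4 along the worked row gives o.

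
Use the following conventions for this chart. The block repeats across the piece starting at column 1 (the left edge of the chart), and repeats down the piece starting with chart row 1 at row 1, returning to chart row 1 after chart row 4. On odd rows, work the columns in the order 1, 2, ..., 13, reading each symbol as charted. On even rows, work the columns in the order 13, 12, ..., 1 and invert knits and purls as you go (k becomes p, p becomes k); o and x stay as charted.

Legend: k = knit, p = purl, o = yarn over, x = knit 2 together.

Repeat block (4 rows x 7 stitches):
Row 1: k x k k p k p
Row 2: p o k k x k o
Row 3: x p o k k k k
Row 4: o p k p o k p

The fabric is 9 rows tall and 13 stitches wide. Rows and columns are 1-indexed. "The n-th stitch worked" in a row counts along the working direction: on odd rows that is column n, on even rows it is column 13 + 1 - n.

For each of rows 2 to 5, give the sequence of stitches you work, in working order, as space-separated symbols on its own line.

Row 2: chart row 2, WS - tiled (columns 1-13): p o k k x k o p o k k x k; work from column 13 back to 1 with k<->p swapped.
Row 3: chart row 3, RS - tile across columns 1-13 and work as-is.
Row 4: chart row 4, WS - tiled (columns 1-13): o p k p o k p o p k p o k; work from column 13 back to 1 with k<->p swapped.
Row 5: chart row 1, RS - tile across columns 1-13 and work as-is.

Result:
p x p p o k o p x p p o k
x p o k k k k x p o k k k
p o k p k o k p o k p k o
k x k k p k p k x k k p k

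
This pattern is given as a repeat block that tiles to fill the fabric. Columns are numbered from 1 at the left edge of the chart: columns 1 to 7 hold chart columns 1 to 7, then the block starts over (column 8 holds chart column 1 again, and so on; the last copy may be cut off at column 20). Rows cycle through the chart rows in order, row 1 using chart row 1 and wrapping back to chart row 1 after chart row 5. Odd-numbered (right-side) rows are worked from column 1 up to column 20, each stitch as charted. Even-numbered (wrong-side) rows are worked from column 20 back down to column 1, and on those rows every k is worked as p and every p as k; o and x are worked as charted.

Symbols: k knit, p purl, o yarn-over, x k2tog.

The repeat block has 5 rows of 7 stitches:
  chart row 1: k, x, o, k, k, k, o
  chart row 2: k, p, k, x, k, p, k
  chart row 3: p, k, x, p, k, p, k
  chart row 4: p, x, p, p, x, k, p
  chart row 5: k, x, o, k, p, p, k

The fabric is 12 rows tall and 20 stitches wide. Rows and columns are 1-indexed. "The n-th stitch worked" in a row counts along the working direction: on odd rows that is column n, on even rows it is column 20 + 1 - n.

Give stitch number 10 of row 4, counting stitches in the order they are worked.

For row 4: chart row = ((4-1) mod 5) + 1 = 4; this is a WS (even) row.
Chart row 4 tiled across columns 1-20: p x p p x k p p x p p x k p p x p p x k
Wrong side: read the tiled row from column 20 down to 1 and exchange k with p (leave o, x).
Row 4 as worked: p x k k x k k p x k k x k k p x k k x k
The 10th stitch worked is k.

== STITCH ==
k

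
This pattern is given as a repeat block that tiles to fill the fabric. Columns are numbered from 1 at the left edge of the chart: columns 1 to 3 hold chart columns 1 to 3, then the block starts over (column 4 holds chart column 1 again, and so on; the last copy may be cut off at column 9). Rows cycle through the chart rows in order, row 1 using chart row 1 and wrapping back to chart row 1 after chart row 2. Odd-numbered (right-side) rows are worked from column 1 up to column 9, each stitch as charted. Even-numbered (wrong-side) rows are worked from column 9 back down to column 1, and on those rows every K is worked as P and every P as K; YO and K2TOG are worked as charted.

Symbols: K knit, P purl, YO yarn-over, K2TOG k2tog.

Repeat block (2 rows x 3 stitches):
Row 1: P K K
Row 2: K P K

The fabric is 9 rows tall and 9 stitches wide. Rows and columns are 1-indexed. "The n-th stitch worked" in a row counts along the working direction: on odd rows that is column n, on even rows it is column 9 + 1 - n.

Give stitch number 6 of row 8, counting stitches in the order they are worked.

Result:
P

Derivation:
Row 8 uses chart row ((8-1) mod 2)+1 = 2. Row 8 is even, so WS.
Chart row 2 tiled across columns 1-9: K P K K P K K P K
WS: work from column 9 back to column 1 (reverse the tiled row), swapping K<->P (YO and K2TOG unchanged).
Row 8 as worked: P K P P K P P K P
Counting 6 along the worked row gives P.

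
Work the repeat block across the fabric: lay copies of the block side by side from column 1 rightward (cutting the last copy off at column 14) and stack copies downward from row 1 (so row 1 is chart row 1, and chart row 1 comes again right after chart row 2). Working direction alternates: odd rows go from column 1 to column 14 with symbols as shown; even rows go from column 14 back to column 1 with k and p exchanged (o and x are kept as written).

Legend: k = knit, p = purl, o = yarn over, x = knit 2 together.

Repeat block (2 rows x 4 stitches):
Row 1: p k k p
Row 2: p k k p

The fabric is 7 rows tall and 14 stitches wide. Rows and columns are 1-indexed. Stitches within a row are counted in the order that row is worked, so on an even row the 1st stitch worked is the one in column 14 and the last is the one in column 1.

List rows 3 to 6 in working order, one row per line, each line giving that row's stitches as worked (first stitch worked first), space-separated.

Rows as worked:
p k k p p k k p p k k p p k
p k k p p k k p p k k p p k
p k k p p k k p p k k p p k
p k k p p k k p p k k p p k

Derivation:
Row 3: chart row 1, RS - tile across columns 1-14 and work as-is.
Row 4: chart row 2, WS - tiled (columns 1-14): p k k p p k k p p k k p p k; work from column 14 back to 1 with k<->p swapped.
Row 5: chart row 1, RS - tile across columns 1-14 and work as-is.
Row 6: chart row 2, WS - tiled (columns 1-14): p k k p p k k p p k k p p k; work from column 14 back to 1 with k<->p swapped.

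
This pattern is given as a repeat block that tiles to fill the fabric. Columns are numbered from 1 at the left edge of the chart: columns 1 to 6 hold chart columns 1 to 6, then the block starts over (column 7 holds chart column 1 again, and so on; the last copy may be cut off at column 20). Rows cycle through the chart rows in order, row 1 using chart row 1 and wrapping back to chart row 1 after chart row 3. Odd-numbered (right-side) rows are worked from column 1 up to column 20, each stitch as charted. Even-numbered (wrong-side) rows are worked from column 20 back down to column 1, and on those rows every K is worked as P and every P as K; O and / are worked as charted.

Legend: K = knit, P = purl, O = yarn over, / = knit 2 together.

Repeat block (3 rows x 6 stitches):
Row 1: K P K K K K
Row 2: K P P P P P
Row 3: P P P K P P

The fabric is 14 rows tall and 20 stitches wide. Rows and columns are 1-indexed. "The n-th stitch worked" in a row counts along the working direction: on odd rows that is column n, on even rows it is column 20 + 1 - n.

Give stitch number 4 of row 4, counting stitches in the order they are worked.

== STITCH ==
P

Derivation:
Row 4: (4-1) mod 3 = 0, so use chart row 1. Even row -> WS.
Chart row 1 tiled across columns 1-20: K P K K K K K P K K K K K P K K K K K P
WS: work from column 20 back to column 1 (reverse the tiled row), swapping K<->P (O and / unchanged).
Row 4 as worked: K P P P P P K P P P P P K P P P P P K P
Stitch 4 in working order -> P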